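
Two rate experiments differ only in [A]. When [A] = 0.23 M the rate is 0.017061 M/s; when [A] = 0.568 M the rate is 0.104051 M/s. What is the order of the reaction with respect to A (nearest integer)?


Rate is proportional to [A]^n, so rate2/rate1 = ([A]2/[A]1)^n. Take logs to solve for n.
rate2/rate1 = 0.104051 / 0.017061 = 6.0988
[A]2/[A]1 = 0.568 / 0.23 = 2.4696
n = ln(6.0988) / ln(2.4696) = 2.0
Nearest integer order:

2


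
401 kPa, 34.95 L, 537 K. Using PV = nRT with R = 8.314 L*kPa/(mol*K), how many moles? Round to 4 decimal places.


PV = nRT, solve for n = PV / (RT).
PV = 401 * 34.95 = 14014.95
RT = 8.314 * 537 = 4464.618
n = 14014.95 / 4464.618
n = 3.13911515 mol, rounded to 4 dp:

3.1391 mol


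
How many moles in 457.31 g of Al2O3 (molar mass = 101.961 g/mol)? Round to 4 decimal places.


n = mass / M
n = 457.31 / 101.961
n = 4.48514628 mol, rounded to 4 dp:

4.4851 mol


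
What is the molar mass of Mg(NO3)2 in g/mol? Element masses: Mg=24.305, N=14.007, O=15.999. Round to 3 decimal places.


M = sum(count * atomic_mass) over atoms.
M = 1*24.305 + 2*14.007 + 6*15.999
M = 24.305 + 28.014 + 95.994
M = 148.313 g/mol, rounded to 3 dp:

148.313 g/mol


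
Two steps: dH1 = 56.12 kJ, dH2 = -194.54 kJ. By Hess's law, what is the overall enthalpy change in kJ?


Hess's law: enthalpy is a state function, so add the step enthalpies.
dH_total = dH1 + dH2 = 56.12 + (-194.54)
dH_total = -138.42 kJ:

-138.42 kJ


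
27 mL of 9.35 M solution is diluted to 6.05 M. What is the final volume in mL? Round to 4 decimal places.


Dilution: M1*V1 = M2*V2, solve for V2.
V2 = M1*V1 / M2
V2 = 9.35 * 27 / 6.05
V2 = 252.45 / 6.05
V2 = 41.72727273 mL, rounded to 4 dp:

41.7273 mL


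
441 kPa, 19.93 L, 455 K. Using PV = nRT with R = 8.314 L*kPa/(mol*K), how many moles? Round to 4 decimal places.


PV = nRT, solve for n = PV / (RT).
PV = 441 * 19.93 = 8789.13
RT = 8.314 * 455 = 3782.87
n = 8789.13 / 3782.87
n = 2.3234026 mol, rounded to 4 dp:

2.3234 mol


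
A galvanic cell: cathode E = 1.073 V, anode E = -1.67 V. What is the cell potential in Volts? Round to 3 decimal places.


Standard cell potential: E_cell = E_cathode - E_anode.
E_cell = 1.073 - (-1.67)
E_cell = 2.743 V, rounded to 3 dp:

2.743 V


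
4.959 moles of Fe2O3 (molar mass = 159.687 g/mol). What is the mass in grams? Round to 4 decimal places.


mass = n * M
mass = 4.959 * 159.687
mass = 791.887833 g, rounded to 4 dp:

791.8878 g


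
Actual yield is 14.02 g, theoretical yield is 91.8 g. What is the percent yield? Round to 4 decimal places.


% yield = 100 * actual / theoretical
% yield = 100 * 14.02 / 91.8
% yield = 15.27233115 %, rounded to 4 dp:

15.2723 %


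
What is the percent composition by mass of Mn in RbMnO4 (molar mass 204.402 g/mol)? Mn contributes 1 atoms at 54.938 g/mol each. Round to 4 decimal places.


pct = 100 * (n_elem * M_elem) / M_total
mass_contribution = 1 * 54.938 = 54.938 g/mol
pct = 100 * 54.938 / 204.402
pct = 26.87742781 %, rounded to 4 dp:

26.8774 %


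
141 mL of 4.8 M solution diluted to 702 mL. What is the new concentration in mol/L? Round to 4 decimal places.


Dilution: M1*V1 = M2*V2, solve for M2.
M2 = M1*V1 / V2
M2 = 4.8 * 141 / 702
M2 = 676.8 / 702
M2 = 0.96410256 mol/L, rounded to 4 dp:

0.9641 mol/L


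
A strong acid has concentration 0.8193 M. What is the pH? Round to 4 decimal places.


A strong acid dissociates completely, so [H+] equals the given concentration.
pH = -log10([H+]) = -log10(0.8193)
pH = 0.08655705, rounded to 4 dp:

0.0866


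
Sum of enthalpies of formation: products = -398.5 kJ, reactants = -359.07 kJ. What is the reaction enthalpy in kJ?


dH_rxn = sum(dH_f products) - sum(dH_f reactants)
dH_rxn = -398.5 - (-359.07)
dH_rxn = -39.43 kJ:

-39.43 kJ


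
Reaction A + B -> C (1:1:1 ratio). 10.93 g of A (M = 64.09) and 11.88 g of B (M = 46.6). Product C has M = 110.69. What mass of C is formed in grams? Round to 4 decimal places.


Find moles of each reactant; the smaller value is the limiting reagent in a 1:1:1 reaction, so moles_C equals moles of the limiter.
n_A = mass_A / M_A = 10.93 / 64.09 = 0.170541 mol
n_B = mass_B / M_B = 11.88 / 46.6 = 0.254936 mol
Limiting reagent: A (smaller), n_limiting = 0.170541 mol
mass_C = n_limiting * M_C = 0.170541 * 110.69
mass_C = 18.87718329 g, rounded to 4 dp:

18.8772 g


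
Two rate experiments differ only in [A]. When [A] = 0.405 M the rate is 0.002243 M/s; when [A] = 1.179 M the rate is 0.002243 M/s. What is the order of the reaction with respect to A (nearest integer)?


Rate is proportional to [A]^n, so rate2/rate1 = ([A]2/[A]1)^n. Take logs to solve for n.
rate2/rate1 = 0.002243 / 0.002243 = 1.0
[A]2/[A]1 = 1.179 / 0.405 = 2.9111
n = ln(1.0) / ln(2.9111) = 0.0
Nearest integer order:

0


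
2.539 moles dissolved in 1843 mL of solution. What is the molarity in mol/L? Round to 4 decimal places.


Convert volume to liters: V_L = V_mL / 1000.
V_L = 1843 / 1000 = 1.843 L
M = n / V_L = 2.539 / 1.843
M = 1.37764514 mol/L, rounded to 4 dp:

1.3776 mol/L


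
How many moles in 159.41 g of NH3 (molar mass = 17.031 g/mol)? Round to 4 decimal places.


n = mass / M
n = 159.41 / 17.031
n = 9.35999061 mol, rounded to 4 dp:

9.3600 mol


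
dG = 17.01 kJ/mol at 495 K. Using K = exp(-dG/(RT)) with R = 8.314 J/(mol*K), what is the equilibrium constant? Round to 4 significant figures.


dG is in kJ/mol; multiply by 1000 to match R in J/(mol*K).
RT = 8.314 * 495 = 4115.43 J/mol
exponent = -dG*1000 / (RT) = -(17.01*1000) / 4115.43 = -4.13322545
K = exp(-4.13322545)
K = 0.016031088, rounded to 4 significant figures:

0.01603


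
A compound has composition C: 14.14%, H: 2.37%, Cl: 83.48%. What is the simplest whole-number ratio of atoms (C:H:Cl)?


Assume 100 g of compound, divide each mass% by atomic mass to get moles, then normalize by the smallest to get a raw atom ratio.
Moles per 100 g: C: 14.14/12.011 = 1.1773, H: 2.37/1.008 = 2.3512, Cl: 83.48/35.453 = 2.3547
Raw ratio (divide by min = 1.1773): C: 1.0, H: 1.997, Cl: 2.0
Multiply by 1 to clear fractions: C: 1.0 ~= 1, H: 1.997 ~= 2, Cl: 2.0 ~= 2
Reduce by GCD to get the simplest whole-number ratio:

1:2:2


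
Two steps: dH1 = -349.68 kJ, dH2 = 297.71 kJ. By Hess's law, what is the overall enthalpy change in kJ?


Hess's law: enthalpy is a state function, so add the step enthalpies.
dH_total = dH1 + dH2 = -349.68 + (297.71)
dH_total = -51.97 kJ:

-51.97 kJ


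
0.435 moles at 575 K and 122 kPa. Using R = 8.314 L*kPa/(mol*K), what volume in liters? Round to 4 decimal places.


PV = nRT, solve for V = nRT / P.
nRT = 0.435 * 8.314 * 575 = 2079.5392
V = 2079.5392 / 122
V = 17.04540328 L, rounded to 4 dp:

17.0454 L


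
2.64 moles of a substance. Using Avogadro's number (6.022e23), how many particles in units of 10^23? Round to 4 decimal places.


N = n * NA, then divide by 1e23 for the requested units.
N / 1e23 = n * 6.022
N / 1e23 = 2.64 * 6.022
N / 1e23 = 15.89808, rounded to 4 dp:

15.8981


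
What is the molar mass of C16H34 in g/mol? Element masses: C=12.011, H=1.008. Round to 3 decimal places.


M = sum(count * atomic_mass) over atoms.
M = 16*12.011 + 34*1.008
M = 192.176 + 34.272
M = 226.448 g/mol, rounded to 3 dp:

226.448 g/mol


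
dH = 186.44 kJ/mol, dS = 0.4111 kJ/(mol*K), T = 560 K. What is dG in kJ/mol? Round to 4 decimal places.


Gibbs: dG = dH - T*dS (consistent units, dS already in kJ/(mol*K)).
T*dS = 560 * 0.4111 = 230.216
dG = 186.44 - (230.216)
dG = -43.776 kJ/mol, rounded to 4 dp:

-43.7760 kJ/mol


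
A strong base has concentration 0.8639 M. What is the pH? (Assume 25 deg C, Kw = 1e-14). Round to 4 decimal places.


A strong base dissociates completely, so [OH-] equals the given concentration.
pOH = -log10([OH-]) = -log10(0.8639) = 0.063537
pH = 14 - pOH = 14 - 0.063537
pH = 13.936463, rounded to 4 dp:

13.9365


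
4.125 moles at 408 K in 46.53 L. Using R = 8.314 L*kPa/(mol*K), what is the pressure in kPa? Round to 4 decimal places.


PV = nRT, solve for P = nRT / V.
nRT = 4.125 * 8.314 * 408 = 13992.462
P = 13992.462 / 46.53
P = 300.71914894 kPa, rounded to 4 dp:

300.7191 kPa


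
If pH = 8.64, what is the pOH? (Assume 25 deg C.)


At 25 deg C, pH + pOH = 14.
pOH = 14 - pH = 14 - 8.64
pOH = 5.36:

5.36


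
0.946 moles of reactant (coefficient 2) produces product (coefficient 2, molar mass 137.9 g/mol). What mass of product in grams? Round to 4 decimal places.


Use the coefficient ratio to convert reactant moles to product moles, then multiply by the product's molar mass.
moles_P = moles_R * (coeff_P / coeff_R) = 0.946 * (2/2) = 0.946
mass_P = moles_P * M_P = 0.946 * 137.9
mass_P = 130.4534 g, rounded to 4 dp:

130.4534 g


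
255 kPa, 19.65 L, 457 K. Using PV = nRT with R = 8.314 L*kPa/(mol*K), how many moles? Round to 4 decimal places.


PV = nRT, solve for n = PV / (RT).
PV = 255 * 19.65 = 5010.75
RT = 8.314 * 457 = 3799.498
n = 5010.75 / 3799.498
n = 1.31879264 mol, rounded to 4 dp:

1.3188 mol


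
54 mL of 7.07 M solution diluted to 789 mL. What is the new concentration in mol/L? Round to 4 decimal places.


Dilution: M1*V1 = M2*V2, solve for M2.
M2 = M1*V1 / V2
M2 = 7.07 * 54 / 789
M2 = 381.78 / 789
M2 = 0.48387833 mol/L, rounded to 4 dp:

0.4839 mol/L


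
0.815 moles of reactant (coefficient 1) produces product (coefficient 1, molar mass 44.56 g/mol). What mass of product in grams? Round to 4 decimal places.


Use the coefficient ratio to convert reactant moles to product moles, then multiply by the product's molar mass.
moles_P = moles_R * (coeff_P / coeff_R) = 0.815 * (1/1) = 0.815
mass_P = moles_P * M_P = 0.815 * 44.56
mass_P = 36.3164 g, rounded to 4 dp:

36.3164 g


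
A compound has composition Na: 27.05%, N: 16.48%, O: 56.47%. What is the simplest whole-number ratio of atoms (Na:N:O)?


Assume 100 g of compound, divide each mass% by atomic mass to get moles, then normalize by the smallest to get a raw atom ratio.
Moles per 100 g: Na: 27.05/22.99 = 1.1766, N: 16.48/14.007 = 1.1766, O: 56.47/15.999 = 3.5296
Raw ratio (divide by min = 1.1766): Na: 1.0, N: 1.0, O: 3.0
Multiply by 1 to clear fractions: Na: 1.0 ~= 1, N: 1.0 ~= 1, O: 3.0 ~= 3
Reduce by GCD to get the simplest whole-number ratio:

1:1:3


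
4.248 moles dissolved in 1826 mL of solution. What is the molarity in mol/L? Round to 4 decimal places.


Convert volume to liters: V_L = V_mL / 1000.
V_L = 1826 / 1000 = 1.826 L
M = n / V_L = 4.248 / 1.826
M = 2.3263965 mol/L, rounded to 4 dp:

2.3264 mol/L


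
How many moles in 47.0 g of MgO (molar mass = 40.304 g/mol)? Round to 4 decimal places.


n = mass / M
n = 47.0 / 40.304
n = 1.16613736 mol, rounded to 4 dp:

1.1661 mol


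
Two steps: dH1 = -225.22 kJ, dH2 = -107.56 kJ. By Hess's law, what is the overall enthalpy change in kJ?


Hess's law: enthalpy is a state function, so add the step enthalpies.
dH_total = dH1 + dH2 = -225.22 + (-107.56)
dH_total = -332.78 kJ:

-332.78 kJ


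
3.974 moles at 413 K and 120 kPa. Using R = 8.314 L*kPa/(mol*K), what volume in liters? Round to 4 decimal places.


PV = nRT, solve for V = nRT / P.
nRT = 3.974 * 8.314 * 413 = 13645.4523
V = 13645.4523 / 120
V = 113.7121025 L, rounded to 4 dp:

113.7121 L


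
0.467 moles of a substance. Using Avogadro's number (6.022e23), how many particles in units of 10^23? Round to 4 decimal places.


N = n * NA, then divide by 1e23 for the requested units.
N / 1e23 = n * 6.022
N / 1e23 = 0.467 * 6.022
N / 1e23 = 2.812274, rounded to 4 dp:

2.8123


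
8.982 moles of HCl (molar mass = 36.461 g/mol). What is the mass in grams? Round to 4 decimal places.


mass = n * M
mass = 8.982 * 36.461
mass = 327.492702 g, rounded to 4 dp:

327.4927 g


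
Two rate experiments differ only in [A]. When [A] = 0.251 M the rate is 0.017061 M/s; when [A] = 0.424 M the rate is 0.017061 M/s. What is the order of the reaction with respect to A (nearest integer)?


Rate is proportional to [A]^n, so rate2/rate1 = ([A]2/[A]1)^n. Take logs to solve for n.
rate2/rate1 = 0.017061 / 0.017061 = 1.0
[A]2/[A]1 = 0.424 / 0.251 = 1.6892
n = ln(1.0) / ln(1.6892) = 0.0
Nearest integer order:

0


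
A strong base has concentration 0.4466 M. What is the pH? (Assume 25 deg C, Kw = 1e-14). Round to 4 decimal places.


A strong base dissociates completely, so [OH-] equals the given concentration.
pOH = -log10([OH-]) = -log10(0.4466) = 0.350081
pH = 14 - pOH = 14 - 0.350081
pH = 13.649919, rounded to 4 dp:

13.6499


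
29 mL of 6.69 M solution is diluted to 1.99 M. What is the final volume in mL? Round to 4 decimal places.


Dilution: M1*V1 = M2*V2, solve for V2.
V2 = M1*V1 / M2
V2 = 6.69 * 29 / 1.99
V2 = 194.01 / 1.99
V2 = 97.49246231 mL, rounded to 4 dp:

97.4925 mL


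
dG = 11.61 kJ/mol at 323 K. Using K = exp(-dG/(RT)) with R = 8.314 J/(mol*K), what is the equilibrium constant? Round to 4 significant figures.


dG is in kJ/mol; multiply by 1000 to match R in J/(mol*K).
RT = 8.314 * 323 = 2685.422 J/mol
exponent = -dG*1000 / (RT) = -(11.61*1000) / 2685.422 = -4.32334285
K = exp(-4.32334285)
K = 0.013255498, rounded to 4 significant figures:

0.01326


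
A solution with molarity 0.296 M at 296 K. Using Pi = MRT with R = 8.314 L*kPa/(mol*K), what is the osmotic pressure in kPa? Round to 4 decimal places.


Osmotic pressure (van't Hoff): Pi = M*R*T.
RT = 8.314 * 296 = 2460.944
Pi = 0.296 * 2460.944
Pi = 728.439424 kPa, rounded to 4 dp:

728.4394 kPa


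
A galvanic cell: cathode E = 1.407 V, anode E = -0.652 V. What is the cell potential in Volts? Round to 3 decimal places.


Standard cell potential: E_cell = E_cathode - E_anode.
E_cell = 1.407 - (-0.652)
E_cell = 2.059 V, rounded to 3 dp:

2.059 V


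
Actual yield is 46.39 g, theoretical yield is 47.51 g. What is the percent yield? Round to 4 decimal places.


% yield = 100 * actual / theoretical
% yield = 100 * 46.39 / 47.51
% yield = 97.64260156 %, rounded to 4 dp:

97.6426 %


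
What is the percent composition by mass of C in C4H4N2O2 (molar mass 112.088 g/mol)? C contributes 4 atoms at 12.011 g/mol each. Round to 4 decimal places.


pct = 100 * (n_elem * M_elem) / M_total
mass_contribution = 4 * 12.011 = 48.044 g/mol
pct = 100 * 48.044 / 112.088
pct = 42.8627507 %, rounded to 4 dp:

42.8628 %


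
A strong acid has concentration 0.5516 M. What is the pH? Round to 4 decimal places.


A strong acid dissociates completely, so [H+] equals the given concentration.
pH = -log10([H+]) = -log10(0.5516)
pH = 0.25837574, rounded to 4 dp:

0.2584


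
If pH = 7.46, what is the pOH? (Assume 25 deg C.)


At 25 deg C, pH + pOH = 14.
pOH = 14 - pH = 14 - 7.46
pOH = 6.54:

6.54


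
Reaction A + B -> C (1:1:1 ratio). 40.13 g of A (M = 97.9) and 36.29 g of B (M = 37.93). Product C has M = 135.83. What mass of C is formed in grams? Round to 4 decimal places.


Find moles of each reactant; the smaller value is the limiting reagent in a 1:1:1 reaction, so moles_C equals moles of the limiter.
n_A = mass_A / M_A = 40.13 / 97.9 = 0.409908 mol
n_B = mass_B / M_B = 36.29 / 37.93 = 0.956762 mol
Limiting reagent: A (smaller), n_limiting = 0.409908 mol
mass_C = n_limiting * M_C = 0.409908 * 135.83
mass_C = 55.67780364 g, rounded to 4 dp:

55.6778 g


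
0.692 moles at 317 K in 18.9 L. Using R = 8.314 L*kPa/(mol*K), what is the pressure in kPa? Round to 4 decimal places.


PV = nRT, solve for P = nRT / V.
nRT = 0.692 * 8.314 * 317 = 1823.7923
P = 1823.7923 / 18.9
P = 96.49694709 kPa, rounded to 4 dp:

96.4969 kPa


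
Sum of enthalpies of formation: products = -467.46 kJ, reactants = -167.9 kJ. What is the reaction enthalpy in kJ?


dH_rxn = sum(dH_f products) - sum(dH_f reactants)
dH_rxn = -467.46 - (-167.9)
dH_rxn = -299.56 kJ:

-299.56 kJ


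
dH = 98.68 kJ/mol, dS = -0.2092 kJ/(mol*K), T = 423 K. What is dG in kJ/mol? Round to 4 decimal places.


Gibbs: dG = dH - T*dS (consistent units, dS already in kJ/(mol*K)).
T*dS = 423 * -0.2092 = -88.4916
dG = 98.68 - (-88.4916)
dG = 187.1716 kJ/mol, rounded to 4 dp:

187.1716 kJ/mol


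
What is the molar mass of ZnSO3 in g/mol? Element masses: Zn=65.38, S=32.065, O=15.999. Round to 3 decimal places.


M = sum(count * atomic_mass) over atoms.
M = 1*65.38 + 1*32.065 + 3*15.999
M = 65.38 + 32.065 + 47.997
M = 145.442 g/mol, rounded to 3 dp:

145.442 g/mol


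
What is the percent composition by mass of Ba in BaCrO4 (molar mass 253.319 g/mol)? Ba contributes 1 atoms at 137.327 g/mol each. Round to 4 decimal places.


pct = 100 * (n_elem * M_elem) / M_total
mass_contribution = 1 * 137.327 = 137.327 g/mol
pct = 100 * 137.327 / 253.319
pct = 54.21109352 %, rounded to 4 dp:

54.2111 %


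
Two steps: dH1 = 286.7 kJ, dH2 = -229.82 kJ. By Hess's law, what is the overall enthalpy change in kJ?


Hess's law: enthalpy is a state function, so add the step enthalpies.
dH_total = dH1 + dH2 = 286.7 + (-229.82)
dH_total = 56.88 kJ:

56.88 kJ


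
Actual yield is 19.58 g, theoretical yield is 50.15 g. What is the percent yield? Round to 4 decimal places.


% yield = 100 * actual / theoretical
% yield = 100 * 19.58 / 50.15
% yield = 39.04287139 %, rounded to 4 dp:

39.0429 %


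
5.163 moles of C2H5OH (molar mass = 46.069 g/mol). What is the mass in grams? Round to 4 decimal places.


mass = n * M
mass = 5.163 * 46.069
mass = 237.854247 g, rounded to 4 dp:

237.8542 g


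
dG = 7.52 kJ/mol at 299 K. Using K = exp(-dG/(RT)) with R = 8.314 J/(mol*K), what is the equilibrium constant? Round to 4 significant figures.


dG is in kJ/mol; multiply by 1000 to match R in J/(mol*K).
RT = 8.314 * 299 = 2485.886 J/mol
exponent = -dG*1000 / (RT) = -(7.52*1000) / 2485.886 = -3.02507838
K = exp(-3.02507838)
K = 0.048554015, rounded to 4 significant figures:

0.04855


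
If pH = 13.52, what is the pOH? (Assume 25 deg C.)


At 25 deg C, pH + pOH = 14.
pOH = 14 - pH = 14 - 13.52
pOH = 0.48:

0.48


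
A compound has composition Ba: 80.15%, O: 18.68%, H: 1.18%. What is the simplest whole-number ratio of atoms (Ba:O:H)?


Assume 100 g of compound, divide each mass% by atomic mass to get moles, then normalize by the smallest to get a raw atom ratio.
Moles per 100 g: Ba: 80.15/137.327 = 0.5836, O: 18.68/15.999 = 1.1676, H: 1.18/1.008 = 1.1706
Raw ratio (divide by min = 0.5836): Ba: 1.0, O: 2.0, H: 2.006
Multiply by 1 to clear fractions: Ba: 1.0 ~= 1, O: 2.0 ~= 2, H: 2.006 ~= 2
Reduce by GCD to get the simplest whole-number ratio:

1:2:2


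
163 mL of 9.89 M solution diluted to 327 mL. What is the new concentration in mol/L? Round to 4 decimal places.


Dilution: M1*V1 = M2*V2, solve for M2.
M2 = M1*V1 / V2
M2 = 9.89 * 163 / 327
M2 = 1612.07 / 327
M2 = 4.92987768 mol/L, rounded to 4 dp:

4.9299 mol/L


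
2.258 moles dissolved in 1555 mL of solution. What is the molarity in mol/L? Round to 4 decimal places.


Convert volume to liters: V_L = V_mL / 1000.
V_L = 1555 / 1000 = 1.555 L
M = n / V_L = 2.258 / 1.555
M = 1.45209003 mol/L, rounded to 4 dp:

1.4521 mol/L


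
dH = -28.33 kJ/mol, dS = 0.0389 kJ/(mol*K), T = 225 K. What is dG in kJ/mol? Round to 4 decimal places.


Gibbs: dG = dH - T*dS (consistent units, dS already in kJ/(mol*K)).
T*dS = 225 * 0.0389 = 8.7525
dG = -28.33 - (8.7525)
dG = -37.0825 kJ/mol, rounded to 4 dp:

-37.0825 kJ/mol


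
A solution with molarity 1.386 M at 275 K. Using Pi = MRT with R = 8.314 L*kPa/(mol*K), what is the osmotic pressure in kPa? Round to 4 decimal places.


Osmotic pressure (van't Hoff): Pi = M*R*T.
RT = 8.314 * 275 = 2286.35
Pi = 1.386 * 2286.35
Pi = 3168.8811 kPa, rounded to 4 dp:

3168.8811 kPa


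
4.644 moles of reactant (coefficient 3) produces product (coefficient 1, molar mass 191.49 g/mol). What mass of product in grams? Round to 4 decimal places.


Use the coefficient ratio to convert reactant moles to product moles, then multiply by the product's molar mass.
moles_P = moles_R * (coeff_P / coeff_R) = 4.644 * (1/3) = 1.548
mass_P = moles_P * M_P = 1.548 * 191.49
mass_P = 296.42652 g, rounded to 4 dp:

296.4265 g


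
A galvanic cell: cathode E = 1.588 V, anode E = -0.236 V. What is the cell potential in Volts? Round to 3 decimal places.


Standard cell potential: E_cell = E_cathode - E_anode.
E_cell = 1.588 - (-0.236)
E_cell = 1.824 V, rounded to 3 dp:

1.824 V


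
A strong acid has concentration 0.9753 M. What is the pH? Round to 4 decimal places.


A strong acid dissociates completely, so [H+] equals the given concentration.
pH = -log10([H+]) = -log10(0.9753)
pH = 0.01086178, rounded to 4 dp:

0.0109


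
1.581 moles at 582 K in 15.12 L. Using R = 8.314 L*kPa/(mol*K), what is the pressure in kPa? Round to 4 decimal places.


PV = nRT, solve for P = nRT / V.
nRT = 1.581 * 8.314 * 582 = 7650.0606
P = 7650.0606 / 15.12
P = 505.95638889 kPa, rounded to 4 dp:

505.9564 kPa


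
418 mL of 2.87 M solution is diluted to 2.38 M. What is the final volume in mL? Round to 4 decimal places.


Dilution: M1*V1 = M2*V2, solve for V2.
V2 = M1*V1 / M2
V2 = 2.87 * 418 / 2.38
V2 = 1199.66 / 2.38
V2 = 504.05882353 mL, rounded to 4 dp:

504.0588 mL


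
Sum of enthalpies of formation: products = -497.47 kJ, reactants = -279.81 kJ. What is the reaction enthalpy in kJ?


dH_rxn = sum(dH_f products) - sum(dH_f reactants)
dH_rxn = -497.47 - (-279.81)
dH_rxn = -217.66 kJ:

-217.66 kJ


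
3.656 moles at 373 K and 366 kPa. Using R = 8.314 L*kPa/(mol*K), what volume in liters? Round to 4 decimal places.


PV = nRT, solve for V = nRT / P.
nRT = 3.656 * 8.314 * 373 = 11337.702
V = 11337.702 / 366
V = 30.97732787 L, rounded to 4 dp:

30.9773 L


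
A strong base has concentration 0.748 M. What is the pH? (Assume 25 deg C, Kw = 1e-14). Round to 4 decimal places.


A strong base dissociates completely, so [OH-] equals the given concentration.
pOH = -log10([OH-]) = -log10(0.748) = 0.126098
pH = 14 - pOH = 14 - 0.126098
pH = 13.873902, rounded to 4 dp:

13.8739


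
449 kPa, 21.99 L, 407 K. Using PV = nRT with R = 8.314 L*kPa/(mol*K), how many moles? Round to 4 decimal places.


PV = nRT, solve for n = PV / (RT).
PV = 449 * 21.99 = 9873.51
RT = 8.314 * 407 = 3383.798
n = 9873.51 / 3383.798
n = 2.91787808 mol, rounded to 4 dp:

2.9179 mol


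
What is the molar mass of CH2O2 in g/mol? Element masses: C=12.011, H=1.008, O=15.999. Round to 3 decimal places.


M = sum(count * atomic_mass) over atoms.
M = 1*12.011 + 2*1.008 + 2*15.999
M = 12.011 + 2.016 + 31.998
M = 46.025 g/mol, rounded to 3 dp:

46.025 g/mol


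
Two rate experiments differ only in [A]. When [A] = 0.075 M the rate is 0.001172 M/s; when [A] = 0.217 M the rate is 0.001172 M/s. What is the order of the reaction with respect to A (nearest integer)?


Rate is proportional to [A]^n, so rate2/rate1 = ([A]2/[A]1)^n. Take logs to solve for n.
rate2/rate1 = 0.001172 / 0.001172 = 1.0
[A]2/[A]1 = 0.217 / 0.075 = 2.8933
n = ln(1.0) / ln(2.8933) = 0.0
Nearest integer order:

0


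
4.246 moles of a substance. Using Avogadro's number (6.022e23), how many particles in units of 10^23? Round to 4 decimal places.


N = n * NA, then divide by 1e23 for the requested units.
N / 1e23 = n * 6.022
N / 1e23 = 4.246 * 6.022
N / 1e23 = 25.569412, rounded to 4 dp:

25.5694


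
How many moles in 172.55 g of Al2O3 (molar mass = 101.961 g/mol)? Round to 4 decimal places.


n = mass / M
n = 172.55 / 101.961
n = 1.69231373 mol, rounded to 4 dp:

1.6923 mol


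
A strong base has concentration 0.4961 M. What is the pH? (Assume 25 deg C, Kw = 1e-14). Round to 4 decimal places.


A strong base dissociates completely, so [OH-] equals the given concentration.
pOH = -log10([OH-]) = -log10(0.4961) = 0.304431
pH = 14 - pOH = 14 - 0.304431
pH = 13.695569, rounded to 4 dp:

13.6956


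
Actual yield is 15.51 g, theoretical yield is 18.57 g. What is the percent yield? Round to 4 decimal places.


% yield = 100 * actual / theoretical
% yield = 100 * 15.51 / 18.57
% yield = 83.52180937 %, rounded to 4 dp:

83.5218 %


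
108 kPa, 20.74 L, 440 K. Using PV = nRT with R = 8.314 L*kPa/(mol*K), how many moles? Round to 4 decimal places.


PV = nRT, solve for n = PV / (RT).
PV = 108 * 20.74 = 2239.92
RT = 8.314 * 440 = 3658.16
n = 2239.92 / 3658.16
n = 0.61230783 mol, rounded to 4 dp:

0.6123 mol


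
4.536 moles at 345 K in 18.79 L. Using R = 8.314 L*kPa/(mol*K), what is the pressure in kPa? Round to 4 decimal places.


PV = nRT, solve for P = nRT / V.
nRT = 4.536 * 8.314 * 345 = 13010.7449
P = 13010.7449 / 18.79
P = 692.42921235 kPa, rounded to 4 dp:

692.4292 kPa


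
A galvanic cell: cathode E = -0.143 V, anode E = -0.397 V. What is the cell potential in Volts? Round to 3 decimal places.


Standard cell potential: E_cell = E_cathode - E_anode.
E_cell = -0.143 - (-0.397)
E_cell = 0.254 V, rounded to 3 dp:

0.254 V


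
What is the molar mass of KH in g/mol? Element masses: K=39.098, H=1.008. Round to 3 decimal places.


M = sum(count * atomic_mass) over atoms.
M = 1*39.098 + 1*1.008
M = 39.098 + 1.008
M = 40.106 g/mol, rounded to 3 dp:

40.106 g/mol


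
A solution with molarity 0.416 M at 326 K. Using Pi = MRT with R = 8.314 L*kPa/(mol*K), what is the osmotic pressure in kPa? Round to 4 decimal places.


Osmotic pressure (van't Hoff): Pi = M*R*T.
RT = 8.314 * 326 = 2710.364
Pi = 0.416 * 2710.364
Pi = 1127.511424 kPa, rounded to 4 dp:

1127.5114 kPa


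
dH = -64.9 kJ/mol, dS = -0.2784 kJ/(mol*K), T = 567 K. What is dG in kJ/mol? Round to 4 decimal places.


Gibbs: dG = dH - T*dS (consistent units, dS already in kJ/(mol*K)).
T*dS = 567 * -0.2784 = -157.8528
dG = -64.9 - (-157.8528)
dG = 92.9528 kJ/mol, rounded to 4 dp:

92.9528 kJ/mol


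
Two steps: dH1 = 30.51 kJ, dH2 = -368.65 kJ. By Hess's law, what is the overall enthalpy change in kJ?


Hess's law: enthalpy is a state function, so add the step enthalpies.
dH_total = dH1 + dH2 = 30.51 + (-368.65)
dH_total = -338.14 kJ:

-338.14 kJ


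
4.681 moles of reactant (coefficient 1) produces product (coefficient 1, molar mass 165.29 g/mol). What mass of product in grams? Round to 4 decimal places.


Use the coefficient ratio to convert reactant moles to product moles, then multiply by the product's molar mass.
moles_P = moles_R * (coeff_P / coeff_R) = 4.681 * (1/1) = 4.681
mass_P = moles_P * M_P = 4.681 * 165.29
mass_P = 773.72249 g, rounded to 4 dp:

773.7225 g


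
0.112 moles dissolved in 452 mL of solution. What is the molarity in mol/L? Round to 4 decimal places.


Convert volume to liters: V_L = V_mL / 1000.
V_L = 452 / 1000 = 0.452 L
M = n / V_L = 0.112 / 0.452
M = 0.24778761 mol/L, rounded to 4 dp:

0.2478 mol/L


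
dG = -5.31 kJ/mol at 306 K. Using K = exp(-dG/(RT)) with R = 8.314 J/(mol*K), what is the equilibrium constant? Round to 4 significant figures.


dG is in kJ/mol; multiply by 1000 to match R in J/(mol*K).
RT = 8.314 * 306 = 2544.084 J/mol
exponent = -dG*1000 / (RT) = -(-5.31*1000) / 2544.084 = 2.08719523
K = exp(2.08719523)
K = 8.0622706, rounded to 4 significant figures:

8.062


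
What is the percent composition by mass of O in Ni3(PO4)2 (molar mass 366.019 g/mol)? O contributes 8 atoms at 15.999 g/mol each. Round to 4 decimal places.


pct = 100 * (n_elem * M_elem) / M_total
mass_contribution = 8 * 15.999 = 127.992 g/mol
pct = 100 * 127.992 / 366.019
pct = 34.96867649 %, rounded to 4 dp:

34.9687 %


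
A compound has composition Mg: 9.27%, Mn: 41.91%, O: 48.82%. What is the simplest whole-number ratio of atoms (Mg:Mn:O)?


Assume 100 g of compound, divide each mass% by atomic mass to get moles, then normalize by the smallest to get a raw atom ratio.
Moles per 100 g: Mg: 9.27/24.305 = 0.3814, Mn: 41.91/54.938 = 0.7629, O: 48.82/15.999 = 3.0514
Raw ratio (divide by min = 0.3814): Mg: 1.0, Mn: 2.0, O: 8.001
Multiply by 1 to clear fractions: Mg: 1.0 ~= 1, Mn: 2.0 ~= 2, O: 8.001 ~= 8
Reduce by GCD to get the simplest whole-number ratio:

1:2:8


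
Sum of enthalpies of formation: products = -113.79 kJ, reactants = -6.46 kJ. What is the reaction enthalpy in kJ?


dH_rxn = sum(dH_f products) - sum(dH_f reactants)
dH_rxn = -113.79 - (-6.46)
dH_rxn = -107.33 kJ:

-107.33 kJ


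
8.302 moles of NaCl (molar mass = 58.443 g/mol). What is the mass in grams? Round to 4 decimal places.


mass = n * M
mass = 8.302 * 58.443
mass = 485.193786 g, rounded to 4 dp:

485.1938 g


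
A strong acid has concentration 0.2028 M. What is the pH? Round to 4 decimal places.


A strong acid dissociates completely, so [H+] equals the given concentration.
pH = -log10([H+]) = -log10(0.2028)
pH = 0.69293205, rounded to 4 dp:

0.6929


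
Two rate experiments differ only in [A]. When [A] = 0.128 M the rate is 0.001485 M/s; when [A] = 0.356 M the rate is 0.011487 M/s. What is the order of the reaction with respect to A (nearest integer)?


Rate is proportional to [A]^n, so rate2/rate1 = ([A]2/[A]1)^n. Take logs to solve for n.
rate2/rate1 = 0.011487 / 0.001485 = 7.7354
[A]2/[A]1 = 0.356 / 0.128 = 2.7812
n = ln(7.7354) / ln(2.7812) = 2.0
Nearest integer order:

2


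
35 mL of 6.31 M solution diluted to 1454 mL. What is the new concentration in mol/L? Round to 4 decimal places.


Dilution: M1*V1 = M2*V2, solve for M2.
M2 = M1*V1 / V2
M2 = 6.31 * 35 / 1454
M2 = 220.85 / 1454
M2 = 0.15189133 mol/L, rounded to 4 dp:

0.1519 mol/L


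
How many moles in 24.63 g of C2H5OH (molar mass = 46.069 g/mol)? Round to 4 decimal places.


n = mass / M
n = 24.63 / 46.069
n = 0.53463283 mol, rounded to 4 dp:

0.5346 mol


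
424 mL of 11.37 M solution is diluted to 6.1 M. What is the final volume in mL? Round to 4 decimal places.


Dilution: M1*V1 = M2*V2, solve for V2.
V2 = M1*V1 / M2
V2 = 11.37 * 424 / 6.1
V2 = 4820.88 / 6.1
V2 = 790.30819672 mL, rounded to 4 dp:

790.3082 mL


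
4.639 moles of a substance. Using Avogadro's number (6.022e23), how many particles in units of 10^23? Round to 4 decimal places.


N = n * NA, then divide by 1e23 for the requested units.
N / 1e23 = n * 6.022
N / 1e23 = 4.639 * 6.022
N / 1e23 = 27.936058, rounded to 4 dp:

27.9361


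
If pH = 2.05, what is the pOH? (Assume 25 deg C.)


At 25 deg C, pH + pOH = 14.
pOH = 14 - pH = 14 - 2.05
pOH = 11.95:

11.95


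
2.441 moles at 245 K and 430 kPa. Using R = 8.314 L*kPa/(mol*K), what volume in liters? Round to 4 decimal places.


PV = nRT, solve for V = nRT / P.
nRT = 2.441 * 8.314 * 245 = 4972.1461
V = 4972.1461 / 430
V = 11.56313047 L, rounded to 4 dp:

11.5631 L


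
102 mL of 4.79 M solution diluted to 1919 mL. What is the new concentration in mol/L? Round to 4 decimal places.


Dilution: M1*V1 = M2*V2, solve for M2.
M2 = M1*V1 / V2
M2 = 4.79 * 102 / 1919
M2 = 488.58 / 1919
M2 = 0.25460135 mol/L, rounded to 4 dp:

0.2546 mol/L


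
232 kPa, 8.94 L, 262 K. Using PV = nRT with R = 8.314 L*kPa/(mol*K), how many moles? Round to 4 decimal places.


PV = nRT, solve for n = PV / (RT).
PV = 232 * 8.94 = 2074.08
RT = 8.314 * 262 = 2178.268
n = 2074.08 / 2178.268
n = 0.95216934 mol, rounded to 4 dp:

0.9522 mol


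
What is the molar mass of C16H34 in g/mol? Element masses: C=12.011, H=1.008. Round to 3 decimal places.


M = sum(count * atomic_mass) over atoms.
M = 16*12.011 + 34*1.008
M = 192.176 + 34.272
M = 226.448 g/mol, rounded to 3 dp:

226.448 g/mol


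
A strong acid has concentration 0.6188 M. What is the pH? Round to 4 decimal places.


A strong acid dissociates completely, so [H+] equals the given concentration.
pH = -log10([H+]) = -log10(0.6188)
pH = 0.20844969, rounded to 4 dp:

0.2084


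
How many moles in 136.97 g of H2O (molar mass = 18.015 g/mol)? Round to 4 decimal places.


n = mass / M
n = 136.97 / 18.015
n = 7.60310852 mol, rounded to 4 dp:

7.6031 mol


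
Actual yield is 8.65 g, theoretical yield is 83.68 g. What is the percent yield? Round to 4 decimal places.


% yield = 100 * actual / theoretical
% yield = 100 * 8.65 / 83.68
% yield = 10.33699809 %, rounded to 4 dp:

10.3370 %


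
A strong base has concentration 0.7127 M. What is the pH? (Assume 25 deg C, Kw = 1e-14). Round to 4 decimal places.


A strong base dissociates completely, so [OH-] equals the given concentration.
pOH = -log10([OH-]) = -log10(0.7127) = 0.147093
pH = 14 - pOH = 14 - 0.147093
pH = 13.852907, rounded to 4 dp:

13.8529


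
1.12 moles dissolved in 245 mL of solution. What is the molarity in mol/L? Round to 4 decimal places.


Convert volume to liters: V_L = V_mL / 1000.
V_L = 245 / 1000 = 0.245 L
M = n / V_L = 1.12 / 0.245
M = 4.57142857 mol/L, rounded to 4 dp:

4.5714 mol/L


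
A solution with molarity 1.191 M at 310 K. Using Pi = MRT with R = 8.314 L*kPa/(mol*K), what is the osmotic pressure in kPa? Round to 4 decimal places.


Osmotic pressure (van't Hoff): Pi = M*R*T.
RT = 8.314 * 310 = 2577.34
Pi = 1.191 * 2577.34
Pi = 3069.61194 kPa, rounded to 4 dp:

3069.6119 kPa


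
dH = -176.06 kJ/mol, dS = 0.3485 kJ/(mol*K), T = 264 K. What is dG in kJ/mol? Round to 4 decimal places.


Gibbs: dG = dH - T*dS (consistent units, dS already in kJ/(mol*K)).
T*dS = 264 * 0.3485 = 92.004
dG = -176.06 - (92.004)
dG = -268.064 kJ/mol, rounded to 4 dp:

-268.0640 kJ/mol


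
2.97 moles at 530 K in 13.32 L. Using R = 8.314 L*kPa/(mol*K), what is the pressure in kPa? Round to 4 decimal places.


PV = nRT, solve for P = nRT / V.
nRT = 2.97 * 8.314 * 530 = 13087.0674
P = 13087.0674 / 13.32
P = 982.51256757 kPa, rounded to 4 dp:

982.5126 kPa


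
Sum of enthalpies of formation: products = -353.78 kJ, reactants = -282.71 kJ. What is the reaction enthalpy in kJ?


dH_rxn = sum(dH_f products) - sum(dH_f reactants)
dH_rxn = -353.78 - (-282.71)
dH_rxn = -71.07 kJ:

-71.07 kJ


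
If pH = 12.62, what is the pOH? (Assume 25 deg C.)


At 25 deg C, pH + pOH = 14.
pOH = 14 - pH = 14 - 12.62
pOH = 1.38:

1.38


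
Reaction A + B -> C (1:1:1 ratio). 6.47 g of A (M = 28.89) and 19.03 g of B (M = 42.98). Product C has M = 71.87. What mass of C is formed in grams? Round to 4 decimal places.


Find moles of each reactant; the smaller value is the limiting reagent in a 1:1:1 reaction, so moles_C equals moles of the limiter.
n_A = mass_A / M_A = 6.47 / 28.89 = 0.223953 mol
n_B = mass_B / M_B = 19.03 / 42.98 = 0.442764 mol
Limiting reagent: A (smaller), n_limiting = 0.223953 mol
mass_C = n_limiting * M_C = 0.223953 * 71.87
mass_C = 16.09550211 g, rounded to 4 dp:

16.0955 g


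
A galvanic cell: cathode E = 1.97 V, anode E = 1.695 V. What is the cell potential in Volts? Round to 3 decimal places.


Standard cell potential: E_cell = E_cathode - E_anode.
E_cell = 1.97 - (1.695)
E_cell = 0.275 V, rounded to 3 dp:

0.275 V


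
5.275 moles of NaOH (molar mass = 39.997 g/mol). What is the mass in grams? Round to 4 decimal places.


mass = n * M
mass = 5.275 * 39.997
mass = 210.984175 g, rounded to 4 dp:

210.9842 g


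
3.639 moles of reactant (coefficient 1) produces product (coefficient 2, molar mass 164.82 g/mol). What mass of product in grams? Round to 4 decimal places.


Use the coefficient ratio to convert reactant moles to product moles, then multiply by the product's molar mass.
moles_P = moles_R * (coeff_P / coeff_R) = 3.639 * (2/1) = 7.278
mass_P = moles_P * M_P = 7.278 * 164.82
mass_P = 1199.55996 g, rounded to 4 dp:

1199.5600 g


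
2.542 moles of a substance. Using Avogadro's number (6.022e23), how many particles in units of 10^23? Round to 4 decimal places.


N = n * NA, then divide by 1e23 for the requested units.
N / 1e23 = n * 6.022
N / 1e23 = 2.542 * 6.022
N / 1e23 = 15.307924, rounded to 4 dp:

15.3079


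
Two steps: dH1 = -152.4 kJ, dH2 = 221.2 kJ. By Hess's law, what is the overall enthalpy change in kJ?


Hess's law: enthalpy is a state function, so add the step enthalpies.
dH_total = dH1 + dH2 = -152.4 + (221.2)
dH_total = 68.8 kJ:

68.80 kJ


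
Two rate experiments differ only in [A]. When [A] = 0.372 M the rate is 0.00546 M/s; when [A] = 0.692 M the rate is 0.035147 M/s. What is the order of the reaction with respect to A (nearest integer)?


Rate is proportional to [A]^n, so rate2/rate1 = ([A]2/[A]1)^n. Take logs to solve for n.
rate2/rate1 = 0.035147 / 0.00546 = 6.4372
[A]2/[A]1 = 0.692 / 0.372 = 1.8602
n = ln(6.4372) / ln(1.8602) = 3.0
Nearest integer order:

3


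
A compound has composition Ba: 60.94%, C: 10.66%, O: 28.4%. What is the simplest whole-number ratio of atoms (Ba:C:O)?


Assume 100 g of compound, divide each mass% by atomic mass to get moles, then normalize by the smallest to get a raw atom ratio.
Moles per 100 g: Ba: 60.94/137.327 = 0.4438, C: 10.66/12.011 = 0.8875, O: 28.4/15.999 = 1.7751
Raw ratio (divide by min = 0.4438): Ba: 1.0, C: 2.0, O: 4.0
Multiply by 1 to clear fractions: Ba: 1.0 ~= 1, C: 2.0 ~= 2, O: 4.0 ~= 4
Reduce by GCD to get the simplest whole-number ratio:

1:2:4


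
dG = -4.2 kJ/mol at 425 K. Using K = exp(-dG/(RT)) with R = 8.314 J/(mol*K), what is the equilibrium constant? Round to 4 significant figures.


dG is in kJ/mol; multiply by 1000 to match R in J/(mol*K).
RT = 8.314 * 425 = 3533.45 J/mol
exponent = -dG*1000 / (RT) = -(-4.2*1000) / 3533.45 = 1.18864
K = exp(1.18864)
K = 3.2826138, rounded to 4 significant figures:

3.283


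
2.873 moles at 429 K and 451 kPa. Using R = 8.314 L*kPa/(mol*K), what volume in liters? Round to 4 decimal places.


PV = nRT, solve for V = nRT / P.
nRT = 2.873 * 8.314 * 429 = 10247.1463
V = 10247.1463 / 451
V = 22.72094523 L, rounded to 4 dp:

22.7209 L


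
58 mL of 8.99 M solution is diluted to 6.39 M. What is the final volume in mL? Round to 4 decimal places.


Dilution: M1*V1 = M2*V2, solve for V2.
V2 = M1*V1 / M2
V2 = 8.99 * 58 / 6.39
V2 = 521.42 / 6.39
V2 = 81.59937402 mL, rounded to 4 dp:

81.5994 mL


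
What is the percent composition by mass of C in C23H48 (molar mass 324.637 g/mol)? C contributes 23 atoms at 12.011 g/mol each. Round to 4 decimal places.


pct = 100 * (n_elem * M_elem) / M_total
mass_contribution = 23 * 12.011 = 276.253 g/mol
pct = 100 * 276.253 / 324.637
pct = 85.09596873 %, rounded to 4 dp:

85.0960 %


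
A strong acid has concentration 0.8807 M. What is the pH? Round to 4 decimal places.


A strong acid dissociates completely, so [H+] equals the given concentration.
pH = -log10([H+]) = -log10(0.8807)
pH = 0.055172, rounded to 4 dp:

0.0552


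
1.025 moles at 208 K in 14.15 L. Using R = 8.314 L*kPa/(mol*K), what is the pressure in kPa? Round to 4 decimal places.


PV = nRT, solve for P = nRT / V.
nRT = 1.025 * 8.314 * 208 = 1772.5448
P = 1772.5448 / 14.15
P = 125.26818375 kPa, rounded to 4 dp:

125.2682 kPa


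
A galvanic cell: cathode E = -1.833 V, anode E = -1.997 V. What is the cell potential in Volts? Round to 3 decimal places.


Standard cell potential: E_cell = E_cathode - E_anode.
E_cell = -1.833 - (-1.997)
E_cell = 0.164 V, rounded to 3 dp:

0.164 V


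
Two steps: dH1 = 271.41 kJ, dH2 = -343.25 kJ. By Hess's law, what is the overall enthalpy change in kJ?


Hess's law: enthalpy is a state function, so add the step enthalpies.
dH_total = dH1 + dH2 = 271.41 + (-343.25)
dH_total = -71.84 kJ:

-71.84 kJ


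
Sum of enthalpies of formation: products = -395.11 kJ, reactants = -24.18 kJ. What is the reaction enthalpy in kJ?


dH_rxn = sum(dH_f products) - sum(dH_f reactants)
dH_rxn = -395.11 - (-24.18)
dH_rxn = -370.93 kJ:

-370.93 kJ


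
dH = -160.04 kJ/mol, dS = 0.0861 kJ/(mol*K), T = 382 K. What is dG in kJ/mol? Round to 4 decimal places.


Gibbs: dG = dH - T*dS (consistent units, dS already in kJ/(mol*K)).
T*dS = 382 * 0.0861 = 32.8902
dG = -160.04 - (32.8902)
dG = -192.9302 kJ/mol, rounded to 4 dp:

-192.9302 kJ/mol


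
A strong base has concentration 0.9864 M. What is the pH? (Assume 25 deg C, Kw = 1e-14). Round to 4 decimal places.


A strong base dissociates completely, so [OH-] equals the given concentration.
pOH = -log10([OH-]) = -log10(0.9864) = 0.005947
pH = 14 - pOH = 14 - 0.005947
pH = 13.994053, rounded to 4 dp:

13.9941
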